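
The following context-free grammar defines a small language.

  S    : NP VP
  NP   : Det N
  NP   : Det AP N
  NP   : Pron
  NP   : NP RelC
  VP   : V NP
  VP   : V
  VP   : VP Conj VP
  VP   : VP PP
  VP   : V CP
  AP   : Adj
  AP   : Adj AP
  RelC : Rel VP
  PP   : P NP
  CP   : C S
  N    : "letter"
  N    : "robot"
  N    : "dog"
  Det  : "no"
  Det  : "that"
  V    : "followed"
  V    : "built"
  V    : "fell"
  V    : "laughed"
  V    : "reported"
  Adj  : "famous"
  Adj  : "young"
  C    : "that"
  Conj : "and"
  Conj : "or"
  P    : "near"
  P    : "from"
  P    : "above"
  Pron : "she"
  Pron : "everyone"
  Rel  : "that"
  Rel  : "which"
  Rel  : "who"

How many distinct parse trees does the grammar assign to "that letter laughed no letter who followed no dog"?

[S [NP [Det that] [N letter]] [VP [V laughed] [NP [NP [Det no] [N letter]] [RelC [Rel who] [VP [V followed] [NP [Det no] [N dog]]]]]]]
No rule offers an alternative attachment or grouping for any span, so this is the only derivation.

1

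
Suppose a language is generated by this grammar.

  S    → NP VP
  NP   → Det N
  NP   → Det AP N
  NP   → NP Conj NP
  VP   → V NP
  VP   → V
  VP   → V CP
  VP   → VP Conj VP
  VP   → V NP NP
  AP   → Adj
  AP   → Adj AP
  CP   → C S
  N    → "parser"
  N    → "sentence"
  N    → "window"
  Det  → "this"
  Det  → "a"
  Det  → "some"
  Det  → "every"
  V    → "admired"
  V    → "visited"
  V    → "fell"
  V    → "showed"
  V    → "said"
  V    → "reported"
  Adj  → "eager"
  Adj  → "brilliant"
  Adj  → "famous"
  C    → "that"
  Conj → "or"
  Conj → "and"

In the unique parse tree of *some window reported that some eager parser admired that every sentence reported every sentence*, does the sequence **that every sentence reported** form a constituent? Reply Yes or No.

[S [NP [Det some] [N window]] [VP [V reported] [CP [C that] [S [NP [Det some] [AP [Adj eager]] [N parser]] [VP [V admired] [CP [C that] [S [NP [Det every] [N sentence]] [VP [V reported] [NP [Det every] [N sentence]]]]]]]]]]
The smallest constituent containing 'that every sentence reported' is the CP spanning 'that every sentence reported every sentence'; no single node in the tree dominates exactly the given words.

No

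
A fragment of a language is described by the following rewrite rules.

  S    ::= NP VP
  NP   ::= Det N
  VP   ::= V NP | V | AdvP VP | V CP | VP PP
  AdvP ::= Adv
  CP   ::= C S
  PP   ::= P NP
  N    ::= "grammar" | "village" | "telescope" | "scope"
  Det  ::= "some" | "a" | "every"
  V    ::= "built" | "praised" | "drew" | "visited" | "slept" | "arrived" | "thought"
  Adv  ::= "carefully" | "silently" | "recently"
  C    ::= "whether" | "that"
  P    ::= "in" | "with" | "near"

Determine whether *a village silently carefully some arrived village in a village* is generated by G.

An Adv word can never sit immediately before a Det word in any string this grammar generates, so the substring 'carefully some' rules out a derivation.

Ungrammatical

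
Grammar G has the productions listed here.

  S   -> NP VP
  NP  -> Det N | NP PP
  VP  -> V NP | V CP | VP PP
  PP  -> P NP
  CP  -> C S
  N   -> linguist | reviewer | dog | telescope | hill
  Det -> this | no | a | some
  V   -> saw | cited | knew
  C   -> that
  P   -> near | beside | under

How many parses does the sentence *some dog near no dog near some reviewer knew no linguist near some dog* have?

Two of the 4 distinct bracketings:
[S [NP [NP [Det some] [N dog]] [PP [P near] [NP [NP [Det no] [N dog]] [PP [P near] [NP [Det some] [N reviewer]]]]]] [VP [V knew] [NP [NP [Det no] [N linguist]] [PP [P near] [NP [Det some] [N dog]]]]]]
[S [NP [NP [Det some] [N dog]] [PP [P near] [NP [NP [Det no] [N dog]] [PP [P near] [NP [Det some] [N reviewer]]]]]] [VP [VP [V knew] [NP [Det no] [N linguist]]] [PP [P near] [NP [Det some] [N dog]]]]]
The difference turns on whether VP → VP PP is used at the relevant span, versus an alternative expansion of VP.

4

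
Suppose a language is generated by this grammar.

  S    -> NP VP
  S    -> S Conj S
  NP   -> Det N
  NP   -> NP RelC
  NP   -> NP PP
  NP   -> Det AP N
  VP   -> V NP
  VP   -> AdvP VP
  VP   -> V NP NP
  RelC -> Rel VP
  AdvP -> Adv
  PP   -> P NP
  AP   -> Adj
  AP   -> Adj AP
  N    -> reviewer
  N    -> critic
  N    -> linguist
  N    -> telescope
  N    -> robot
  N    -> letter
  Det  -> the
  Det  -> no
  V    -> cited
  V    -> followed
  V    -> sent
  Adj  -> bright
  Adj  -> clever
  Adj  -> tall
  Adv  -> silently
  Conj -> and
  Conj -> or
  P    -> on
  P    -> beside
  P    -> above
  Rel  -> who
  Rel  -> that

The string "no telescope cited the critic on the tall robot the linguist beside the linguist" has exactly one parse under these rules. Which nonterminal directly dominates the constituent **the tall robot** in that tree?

S
  NP
    Det: no
    N: telescope
  VP
    V: cited
    NP
      NP
        Det: the
        N: critic
      PP
        P: on
        NP
          Det: the
          AP
            Adj: tall
          N: robot
    NP
      NP
        Det: the
        N: linguist
      PP
        P: beside
        NP
          Det: the
          N: linguist
The span 'the tall robot' is the NP node built by NP → Det AP N.
Its mother is the PP built by PP → P NP.

PP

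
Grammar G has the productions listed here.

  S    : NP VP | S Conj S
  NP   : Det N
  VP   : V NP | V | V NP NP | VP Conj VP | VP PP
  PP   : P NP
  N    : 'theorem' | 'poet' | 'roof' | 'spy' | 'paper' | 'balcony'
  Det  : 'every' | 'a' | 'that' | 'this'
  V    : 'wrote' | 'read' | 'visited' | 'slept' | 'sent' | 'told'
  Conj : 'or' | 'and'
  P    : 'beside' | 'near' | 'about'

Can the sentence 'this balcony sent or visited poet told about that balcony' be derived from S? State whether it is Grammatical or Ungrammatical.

A V word can never sit immediately before an N word in any string this grammar generates, so the substring 'visited poet' rules out a derivation.

Ungrammatical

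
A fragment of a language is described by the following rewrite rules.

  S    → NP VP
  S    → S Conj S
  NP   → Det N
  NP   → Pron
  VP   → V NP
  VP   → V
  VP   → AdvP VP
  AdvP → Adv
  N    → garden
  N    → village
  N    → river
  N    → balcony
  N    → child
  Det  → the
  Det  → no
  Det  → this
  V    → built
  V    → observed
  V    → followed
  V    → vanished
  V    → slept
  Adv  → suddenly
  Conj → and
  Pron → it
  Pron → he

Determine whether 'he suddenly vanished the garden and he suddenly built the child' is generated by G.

S
  S
    NP
      Pron: he
    VP
      AdvP
        Adv: suddenly
      VP
        V: vanished
        NP
          Det: the
          N: garden
  Conj: and
  S
    NP
      Pron: he
    VP
      AdvP
        Adv: suddenly
      VP
        V: built
        NP
          Det: the
          N: child
The bracketing above is licensed at every node by one of the given productions, with S at the root.

Grammatical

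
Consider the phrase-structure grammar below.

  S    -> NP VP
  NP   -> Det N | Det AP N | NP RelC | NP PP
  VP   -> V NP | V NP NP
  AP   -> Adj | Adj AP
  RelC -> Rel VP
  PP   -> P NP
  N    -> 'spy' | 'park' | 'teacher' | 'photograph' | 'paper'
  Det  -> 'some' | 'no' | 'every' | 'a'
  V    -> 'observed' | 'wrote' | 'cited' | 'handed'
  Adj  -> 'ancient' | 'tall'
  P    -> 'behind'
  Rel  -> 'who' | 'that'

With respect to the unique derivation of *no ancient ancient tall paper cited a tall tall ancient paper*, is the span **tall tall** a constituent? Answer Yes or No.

[S [NP [Det no] [AP [Adj ancient] [AP [Adj ancient] [AP [Adj tall]]]] [N paper]] [VP [V cited] [NP [Det a] [AP [Adj tall] [AP [Adj tall] [AP [Adj ancient]]]] [N paper]]]]
The smallest constituent containing 'tall tall' is the AP spanning 'tall tall ancient'; no single node in the tree dominates exactly the given words.

No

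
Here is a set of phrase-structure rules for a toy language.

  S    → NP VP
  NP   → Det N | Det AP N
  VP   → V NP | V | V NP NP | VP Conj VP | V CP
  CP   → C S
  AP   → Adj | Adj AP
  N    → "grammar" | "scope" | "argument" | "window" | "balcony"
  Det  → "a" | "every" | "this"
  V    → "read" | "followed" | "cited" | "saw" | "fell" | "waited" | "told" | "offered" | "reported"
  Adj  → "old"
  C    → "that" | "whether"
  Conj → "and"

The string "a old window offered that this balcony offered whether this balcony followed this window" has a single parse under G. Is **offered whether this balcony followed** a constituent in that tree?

[S [NP [Det a] [AP [Adj old]] [N window]] [VP [V offered] [CP [C that] [S [NP [Det this] [N balcony]] [VP [V offered] [CP [C whether] [S [NP [Det this] [N balcony]] [VP [V followed] [NP [Det this] [N window]]]]]]]]]]
The smallest constituent containing 'offered whether this balcony followed' is the VP spanning 'offered whether this balcony followed this window'; no single node in the tree dominates exactly the given words.

No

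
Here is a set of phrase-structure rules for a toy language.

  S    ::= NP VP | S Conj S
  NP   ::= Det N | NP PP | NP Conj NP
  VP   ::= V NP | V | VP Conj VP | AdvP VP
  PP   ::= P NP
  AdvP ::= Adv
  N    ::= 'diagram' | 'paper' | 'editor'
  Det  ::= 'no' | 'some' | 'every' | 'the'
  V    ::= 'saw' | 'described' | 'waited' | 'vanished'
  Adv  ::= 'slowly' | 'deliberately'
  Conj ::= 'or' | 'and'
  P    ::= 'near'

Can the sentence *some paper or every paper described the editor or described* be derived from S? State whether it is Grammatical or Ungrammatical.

Grammatical

[S [NP [NP [Det some] [N paper]] [Conj or] [NP [Det every] [N paper]]] [VP [VP [V described] [NP [Det the] [N editor]]] [Conj or] [VP [V described]]]]
Every word is introduced by a lexical rule and the phrasal rules combine the resulting categories into a single S.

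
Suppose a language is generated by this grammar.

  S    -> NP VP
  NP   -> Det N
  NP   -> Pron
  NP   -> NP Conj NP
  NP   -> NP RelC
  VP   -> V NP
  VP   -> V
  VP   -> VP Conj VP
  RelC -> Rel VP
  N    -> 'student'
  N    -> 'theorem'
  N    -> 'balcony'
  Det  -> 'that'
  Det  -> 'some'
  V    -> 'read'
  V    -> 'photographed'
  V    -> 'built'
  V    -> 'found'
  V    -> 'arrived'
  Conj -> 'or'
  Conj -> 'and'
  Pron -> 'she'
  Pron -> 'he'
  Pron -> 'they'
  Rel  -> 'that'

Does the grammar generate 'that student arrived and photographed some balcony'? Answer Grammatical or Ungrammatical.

S
  NP
    Det: that
    N: student
  VP
    VP
      V: arrived
    Conj: and
    VP
      V: photographed
      NP
        Det: some
        N: balcony
Every word is introduced by a lexical rule and the phrasal rules combine the resulting categories into a single S.

Grammatical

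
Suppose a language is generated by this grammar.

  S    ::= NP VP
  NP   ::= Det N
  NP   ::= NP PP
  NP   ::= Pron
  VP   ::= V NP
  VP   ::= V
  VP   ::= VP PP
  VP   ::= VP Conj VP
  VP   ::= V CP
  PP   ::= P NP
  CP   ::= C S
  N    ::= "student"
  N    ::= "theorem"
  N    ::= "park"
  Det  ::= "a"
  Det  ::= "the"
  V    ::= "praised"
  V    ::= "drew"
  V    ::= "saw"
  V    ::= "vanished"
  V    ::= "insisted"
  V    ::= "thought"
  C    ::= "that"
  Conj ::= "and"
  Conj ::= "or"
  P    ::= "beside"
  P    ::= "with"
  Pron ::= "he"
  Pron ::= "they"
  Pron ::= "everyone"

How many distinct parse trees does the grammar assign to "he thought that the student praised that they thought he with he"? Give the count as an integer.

4

Two of the 4 distinct bracketings:
[S [NP [Pron he]] [VP [VP [V thought] [CP [C that] [S [NP [Det the] [N student]] [VP [V praised] [CP [C that] [S [NP [Pron they]] [VP [V thought] [NP [Pron he]]]]]]]]] [PP [P with] [NP [Pron he]]]]]
[S [NP [Pron he]] [VP [V thought] [CP [C that] [S [NP [Det the] [N student]] [VP [VP [V praised] [CP [C that] [S [NP [Pron they]] [VP [V thought] [NP [Pron he]]]]]] [PP [P with] [NP [Pron he]]]]]]]]
The trees differ in how a recursive rule is bracketed over the same span.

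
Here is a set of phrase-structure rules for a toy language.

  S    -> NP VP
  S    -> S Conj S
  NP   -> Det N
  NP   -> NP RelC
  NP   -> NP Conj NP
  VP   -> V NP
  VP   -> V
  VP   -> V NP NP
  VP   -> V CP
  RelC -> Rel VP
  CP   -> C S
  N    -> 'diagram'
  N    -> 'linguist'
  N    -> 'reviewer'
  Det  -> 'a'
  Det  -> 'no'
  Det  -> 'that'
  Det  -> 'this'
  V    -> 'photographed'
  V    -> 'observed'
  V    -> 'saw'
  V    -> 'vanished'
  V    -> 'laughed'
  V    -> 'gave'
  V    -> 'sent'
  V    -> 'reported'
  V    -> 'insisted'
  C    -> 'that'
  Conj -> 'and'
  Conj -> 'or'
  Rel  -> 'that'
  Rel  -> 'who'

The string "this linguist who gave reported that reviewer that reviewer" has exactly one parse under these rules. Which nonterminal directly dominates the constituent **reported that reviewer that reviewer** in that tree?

S
  NP
    NP
      Det: this
      N: linguist
    RelC
      Rel: who
      VP
        V: gave
  VP
    V: reported
    NP
      Det: that
      N: reviewer
    NP
      Det: that
      N: reviewer
The span 'reported that reviewer that reviewer' is the VP node built by VP → V NP NP.
Its mother is the S built by S → NP VP.

S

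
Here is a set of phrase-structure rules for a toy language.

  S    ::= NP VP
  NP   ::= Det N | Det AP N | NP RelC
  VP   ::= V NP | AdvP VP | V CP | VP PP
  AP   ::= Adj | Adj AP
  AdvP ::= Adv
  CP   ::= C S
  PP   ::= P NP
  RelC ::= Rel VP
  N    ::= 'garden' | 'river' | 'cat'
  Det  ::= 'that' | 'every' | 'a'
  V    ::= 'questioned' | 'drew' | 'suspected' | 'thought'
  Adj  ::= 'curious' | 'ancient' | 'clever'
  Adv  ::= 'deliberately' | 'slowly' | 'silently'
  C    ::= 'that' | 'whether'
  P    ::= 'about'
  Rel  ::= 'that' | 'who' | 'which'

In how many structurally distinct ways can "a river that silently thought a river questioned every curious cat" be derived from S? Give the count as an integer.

[S [NP [NP [Det a] [N river]] [RelC [Rel that] [VP [AdvP [Adv silently]] [VP [V thought] [NP [Det a] [N river]]]]]] [VP [V questioned] [NP [Det every] [AP [Adj curious]] [N cat]]]]
No rule offers an alternative attachment or grouping for any span, so this is the only derivation.

1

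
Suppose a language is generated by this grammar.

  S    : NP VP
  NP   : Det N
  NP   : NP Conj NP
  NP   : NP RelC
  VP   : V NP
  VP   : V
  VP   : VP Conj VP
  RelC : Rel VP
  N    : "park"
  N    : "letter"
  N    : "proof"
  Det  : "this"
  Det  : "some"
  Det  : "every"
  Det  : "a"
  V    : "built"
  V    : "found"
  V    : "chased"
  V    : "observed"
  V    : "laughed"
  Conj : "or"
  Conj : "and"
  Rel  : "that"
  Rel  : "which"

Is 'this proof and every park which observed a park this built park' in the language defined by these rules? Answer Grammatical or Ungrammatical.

Ungrammatical

An N word can never sit immediately before a Det word in any string this grammar generates, so the substring 'park this' rules out a derivation.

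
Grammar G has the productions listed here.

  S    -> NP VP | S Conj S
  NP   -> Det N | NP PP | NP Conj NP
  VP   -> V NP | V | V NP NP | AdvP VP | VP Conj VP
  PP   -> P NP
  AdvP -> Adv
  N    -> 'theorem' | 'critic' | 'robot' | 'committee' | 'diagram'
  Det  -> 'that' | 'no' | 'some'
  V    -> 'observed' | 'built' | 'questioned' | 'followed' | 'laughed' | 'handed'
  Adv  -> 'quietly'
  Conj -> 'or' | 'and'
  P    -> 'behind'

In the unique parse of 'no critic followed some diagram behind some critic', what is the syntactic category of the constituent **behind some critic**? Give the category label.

PP

[S [NP [Det no] [N critic]] [VP [V followed] [NP [NP [Det some] [N diagram]] [PP [P behind] [NP [Det some] [N critic]]]]]]
The span 'behind some critic' is the PP node built by PP → P NP.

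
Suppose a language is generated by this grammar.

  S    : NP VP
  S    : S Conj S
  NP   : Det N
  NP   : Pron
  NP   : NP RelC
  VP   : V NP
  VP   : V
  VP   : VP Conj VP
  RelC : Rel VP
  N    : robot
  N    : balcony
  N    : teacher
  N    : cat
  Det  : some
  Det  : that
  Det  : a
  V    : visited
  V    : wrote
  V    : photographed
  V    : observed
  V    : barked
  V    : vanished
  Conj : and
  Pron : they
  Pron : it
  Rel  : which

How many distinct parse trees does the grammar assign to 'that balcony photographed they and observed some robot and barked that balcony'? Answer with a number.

2

The two bracketings:
[S [NP [Det that] [N balcony]] [VP [VP [V photographed] [NP [Pron they]]] [Conj and] [VP [VP [V observed] [NP [Det some] [N robot]]] [Conj and] [VP [V barked] [NP [Det that] [N balcony]]]]]]
[S [NP [Det that] [N balcony]] [VP [VP [VP [V photographed] [NP [Pron they]]] [Conj and] [VP [V observed] [NP [Det some] [N robot]]]] [Conj and] [VP [V barked] [NP [Det that] [N balcony]]]]]
The trees differ in how a recursive rule is bracketed over the same span.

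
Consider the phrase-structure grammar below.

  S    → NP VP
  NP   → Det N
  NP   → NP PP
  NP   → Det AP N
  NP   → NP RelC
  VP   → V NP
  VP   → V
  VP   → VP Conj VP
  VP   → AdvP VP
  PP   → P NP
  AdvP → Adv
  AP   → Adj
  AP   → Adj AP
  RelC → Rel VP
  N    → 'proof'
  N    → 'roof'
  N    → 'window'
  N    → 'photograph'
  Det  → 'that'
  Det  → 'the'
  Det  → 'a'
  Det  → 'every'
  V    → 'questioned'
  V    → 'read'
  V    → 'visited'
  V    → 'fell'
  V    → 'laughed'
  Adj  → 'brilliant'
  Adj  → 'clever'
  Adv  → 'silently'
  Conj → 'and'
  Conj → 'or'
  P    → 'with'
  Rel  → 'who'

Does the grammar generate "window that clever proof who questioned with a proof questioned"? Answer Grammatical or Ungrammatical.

Ungrammatical

An N word can never sit immediately before a Det word in any string this grammar generates, so the substring 'window that' rules out a derivation.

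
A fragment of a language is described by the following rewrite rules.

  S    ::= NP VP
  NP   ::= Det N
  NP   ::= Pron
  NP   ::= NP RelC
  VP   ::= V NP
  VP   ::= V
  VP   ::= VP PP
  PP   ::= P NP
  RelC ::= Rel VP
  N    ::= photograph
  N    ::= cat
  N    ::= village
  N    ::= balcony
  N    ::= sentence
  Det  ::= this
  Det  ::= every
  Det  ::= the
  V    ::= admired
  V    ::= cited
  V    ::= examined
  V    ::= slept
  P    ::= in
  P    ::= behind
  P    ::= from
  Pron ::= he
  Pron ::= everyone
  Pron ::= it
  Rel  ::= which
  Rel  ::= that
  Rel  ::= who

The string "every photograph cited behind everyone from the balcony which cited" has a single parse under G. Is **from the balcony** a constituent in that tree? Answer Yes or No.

No

[S [NP [Det every] [N photograph]] [VP [VP [VP [V cited]] [PP [P behind] [NP [Pron everyone]]]] [PP [P from] [NP [NP [Det the] [N balcony]] [RelC [Rel which] [VP [V cited]]]]]]]
The smallest constituent containing 'from the balcony' is the PP spanning 'from the balcony which cited'; no single node in the tree dominates exactly the given words.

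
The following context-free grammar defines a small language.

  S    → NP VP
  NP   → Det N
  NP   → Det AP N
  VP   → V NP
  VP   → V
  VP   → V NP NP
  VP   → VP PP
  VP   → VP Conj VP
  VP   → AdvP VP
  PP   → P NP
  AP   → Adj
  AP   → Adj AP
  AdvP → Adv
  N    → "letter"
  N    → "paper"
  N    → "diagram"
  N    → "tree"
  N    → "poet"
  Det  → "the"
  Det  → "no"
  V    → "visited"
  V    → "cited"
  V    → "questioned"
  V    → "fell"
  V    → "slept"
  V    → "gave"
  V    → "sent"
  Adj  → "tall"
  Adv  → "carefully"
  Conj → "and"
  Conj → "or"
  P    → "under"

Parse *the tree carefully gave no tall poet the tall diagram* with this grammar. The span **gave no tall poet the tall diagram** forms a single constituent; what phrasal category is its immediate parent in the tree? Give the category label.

[S [NP [Det the] [N tree]] [VP [AdvP [Adv carefully]] [VP [V gave] [NP [Det no] [AP [Adj tall]] [N poet]] [NP [Det the] [AP [Adj tall]] [N diagram]]]]]
The span 'gave no tall poet the tall diagram' is the VP node built by VP → V NP NP.
Its mother is the VP built by VP → AdvP VP.

VP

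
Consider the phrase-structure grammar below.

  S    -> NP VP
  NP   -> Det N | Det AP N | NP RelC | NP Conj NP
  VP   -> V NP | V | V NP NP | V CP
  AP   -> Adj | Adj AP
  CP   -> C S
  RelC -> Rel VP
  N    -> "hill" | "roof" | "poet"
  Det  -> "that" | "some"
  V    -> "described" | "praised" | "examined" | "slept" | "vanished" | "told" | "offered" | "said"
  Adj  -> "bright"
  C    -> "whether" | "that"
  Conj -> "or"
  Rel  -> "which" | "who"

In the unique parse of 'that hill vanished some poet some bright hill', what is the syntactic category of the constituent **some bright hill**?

NP

[S [NP [Det that] [N hill]] [VP [V vanished] [NP [Det some] [N poet]] [NP [Det some] [AP [Adj bright]] [N hill]]]]
The span 'some bright hill' is the NP node built by NP → Det AP N.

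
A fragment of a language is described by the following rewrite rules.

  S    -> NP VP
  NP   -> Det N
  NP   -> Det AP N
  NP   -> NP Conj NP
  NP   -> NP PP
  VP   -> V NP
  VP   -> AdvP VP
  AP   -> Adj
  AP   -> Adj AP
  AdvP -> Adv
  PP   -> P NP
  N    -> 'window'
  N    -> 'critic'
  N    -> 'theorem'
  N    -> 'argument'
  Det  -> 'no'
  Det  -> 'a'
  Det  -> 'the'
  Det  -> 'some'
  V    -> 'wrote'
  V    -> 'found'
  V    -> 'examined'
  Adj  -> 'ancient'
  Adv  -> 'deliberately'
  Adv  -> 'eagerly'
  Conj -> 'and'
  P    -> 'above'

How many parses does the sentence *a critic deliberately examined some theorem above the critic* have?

[S [NP [Det a] [N critic]] [VP [AdvP [Adv deliberately]] [VP [V examined] [NP [NP [Det some] [N theorem]] [PP [P above] [NP [Det the] [N critic]]]]]]]
No rule offers an alternative attachment or grouping for any span, so this is the only derivation.

1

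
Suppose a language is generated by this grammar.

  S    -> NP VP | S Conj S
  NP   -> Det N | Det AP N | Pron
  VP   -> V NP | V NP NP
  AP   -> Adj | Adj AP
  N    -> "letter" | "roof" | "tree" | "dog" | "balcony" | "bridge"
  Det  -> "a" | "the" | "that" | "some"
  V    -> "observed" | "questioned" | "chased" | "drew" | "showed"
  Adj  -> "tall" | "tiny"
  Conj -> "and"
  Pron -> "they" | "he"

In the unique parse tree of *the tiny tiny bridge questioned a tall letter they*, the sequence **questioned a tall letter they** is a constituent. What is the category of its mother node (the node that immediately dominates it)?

S

[S [NP [Det the] [AP [Adj tiny] [AP [Adj tiny]]] [N bridge]] [VP [V questioned] [NP [Det a] [AP [Adj tall]] [N letter]] [NP [Pron they]]]]
The span 'questioned a tall letter they' is the VP node built by VP → V NP NP.
Its mother is the S built by S → NP VP.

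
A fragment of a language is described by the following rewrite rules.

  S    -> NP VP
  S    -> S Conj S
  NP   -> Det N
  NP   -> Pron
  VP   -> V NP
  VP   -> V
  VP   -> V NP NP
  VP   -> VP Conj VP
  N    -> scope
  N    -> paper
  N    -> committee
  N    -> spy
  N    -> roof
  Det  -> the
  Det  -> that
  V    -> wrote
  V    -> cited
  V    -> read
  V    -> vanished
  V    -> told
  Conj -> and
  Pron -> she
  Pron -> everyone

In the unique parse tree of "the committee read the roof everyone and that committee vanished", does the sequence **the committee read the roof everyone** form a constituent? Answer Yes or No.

Yes

[S [S [NP [Det the] [N committee]] [VP [V read] [NP [Det the] [N roof]] [NP [Pron everyone]]]] [Conj and] [S [NP [Det that] [N committee]] [VP [V vanished]]]]
The words 'the committee read the roof everyone' are exhaustively dominated by a single S node (built by S → NP VP), so they form a constituent.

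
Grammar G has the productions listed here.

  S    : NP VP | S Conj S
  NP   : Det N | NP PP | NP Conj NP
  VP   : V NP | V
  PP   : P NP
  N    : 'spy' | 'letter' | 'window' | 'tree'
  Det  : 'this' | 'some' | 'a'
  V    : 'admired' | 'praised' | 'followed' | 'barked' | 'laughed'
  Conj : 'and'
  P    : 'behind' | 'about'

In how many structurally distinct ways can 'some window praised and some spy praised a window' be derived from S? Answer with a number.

[S [S [NP [Det some] [N window]] [VP [V praised]]] [Conj and] [S [NP [Det some] [N spy]] [VP [V praised] [NP [Det a] [N window]]]]]
No rule offers an alternative attachment or grouping for any span, so this is the only derivation.

1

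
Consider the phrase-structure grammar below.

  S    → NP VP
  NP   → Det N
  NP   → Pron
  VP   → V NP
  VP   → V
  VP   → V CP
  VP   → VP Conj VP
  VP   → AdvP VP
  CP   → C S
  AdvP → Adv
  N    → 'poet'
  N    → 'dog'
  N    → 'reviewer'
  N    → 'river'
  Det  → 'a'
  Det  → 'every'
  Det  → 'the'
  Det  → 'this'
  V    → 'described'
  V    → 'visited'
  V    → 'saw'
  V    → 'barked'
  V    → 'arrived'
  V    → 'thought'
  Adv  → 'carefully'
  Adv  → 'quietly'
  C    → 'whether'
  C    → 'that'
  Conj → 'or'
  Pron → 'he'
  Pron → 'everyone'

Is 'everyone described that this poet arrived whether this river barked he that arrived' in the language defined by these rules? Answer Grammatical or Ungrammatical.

A Pron word can never sit immediately before a C word in any string this grammar generates, so the substring 'he that' rules out a derivation.

Ungrammatical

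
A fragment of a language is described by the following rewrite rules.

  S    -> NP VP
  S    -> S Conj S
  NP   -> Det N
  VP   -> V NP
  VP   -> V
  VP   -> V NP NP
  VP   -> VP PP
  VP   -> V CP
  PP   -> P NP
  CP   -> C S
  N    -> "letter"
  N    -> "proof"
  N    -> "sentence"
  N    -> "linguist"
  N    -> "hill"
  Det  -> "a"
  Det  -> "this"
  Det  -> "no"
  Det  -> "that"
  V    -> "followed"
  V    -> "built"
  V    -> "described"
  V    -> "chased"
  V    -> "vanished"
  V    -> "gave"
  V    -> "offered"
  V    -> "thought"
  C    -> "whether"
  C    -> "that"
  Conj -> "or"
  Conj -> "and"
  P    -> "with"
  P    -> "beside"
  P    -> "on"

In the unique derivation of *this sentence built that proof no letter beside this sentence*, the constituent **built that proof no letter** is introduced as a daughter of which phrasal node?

[S [NP [Det this] [N sentence]] [VP [VP [V built] [NP [Det that] [N proof]] [NP [Det no] [N letter]]] [PP [P beside] [NP [Det this] [N sentence]]]]]
The span 'built that proof no letter' is the VP node built by VP → V NP NP.
Its mother is the VP built by VP → VP PP.

VP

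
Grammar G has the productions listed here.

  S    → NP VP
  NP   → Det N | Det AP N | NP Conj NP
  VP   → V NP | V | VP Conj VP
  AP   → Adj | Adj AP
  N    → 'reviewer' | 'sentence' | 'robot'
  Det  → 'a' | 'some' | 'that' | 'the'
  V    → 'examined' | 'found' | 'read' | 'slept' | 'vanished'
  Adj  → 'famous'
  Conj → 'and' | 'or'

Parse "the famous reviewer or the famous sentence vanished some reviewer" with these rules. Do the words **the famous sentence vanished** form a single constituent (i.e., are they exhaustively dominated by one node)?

[S [NP [NP [Det the] [AP [Adj famous]] [N reviewer]] [Conj or] [NP [Det the] [AP [Adj famous]] [N sentence]]] [VP [V vanished] [NP [Det some] [N reviewer]]]]
The smallest constituent containing 'the famous sentence vanished' is the S spanning 'the famous reviewer or the famous sentence vanished some reviewer'; no single node in the tree dominates exactly the given words.

No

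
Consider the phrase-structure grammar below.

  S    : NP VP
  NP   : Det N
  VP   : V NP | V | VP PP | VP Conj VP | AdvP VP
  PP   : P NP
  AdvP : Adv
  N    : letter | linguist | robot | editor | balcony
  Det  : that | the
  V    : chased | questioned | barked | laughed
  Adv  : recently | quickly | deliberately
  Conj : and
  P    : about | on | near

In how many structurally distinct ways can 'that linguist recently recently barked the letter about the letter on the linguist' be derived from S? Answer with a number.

Two of the 6 distinct bracketings:
[S [NP [Det that] [N linguist]] [VP [VP [VP [AdvP [Adv recently]] [VP [AdvP [Adv recently]] [VP [V barked] [NP [Det the] [N letter]]]]] [PP [P about] [NP [Det the] [N letter]]]] [PP [P on] [NP [Det the] [N linguist]]]]]
[S [NP [Det that] [N linguist]] [VP [VP [AdvP [Adv recently]] [VP [VP [AdvP [Adv recently]] [VP [V barked] [NP [Det the] [N letter]]]] [PP [P about] [NP [Det the] [N letter]]]]] [PP [P on] [NP [Det the] [N linguist]]]]]
The trees differ in how a recursive rule is bracketed over the same span.

6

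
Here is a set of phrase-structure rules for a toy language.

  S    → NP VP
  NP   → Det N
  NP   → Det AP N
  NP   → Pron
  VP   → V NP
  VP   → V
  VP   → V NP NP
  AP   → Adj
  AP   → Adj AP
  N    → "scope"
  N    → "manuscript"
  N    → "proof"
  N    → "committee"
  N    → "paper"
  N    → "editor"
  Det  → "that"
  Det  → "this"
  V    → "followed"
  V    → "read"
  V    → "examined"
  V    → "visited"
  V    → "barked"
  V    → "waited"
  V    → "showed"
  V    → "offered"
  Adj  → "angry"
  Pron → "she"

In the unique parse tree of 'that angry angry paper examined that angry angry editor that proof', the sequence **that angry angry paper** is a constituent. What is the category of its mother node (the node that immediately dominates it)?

S

[S [NP [Det that] [AP [Adj angry] [AP [Adj angry]]] [N paper]] [VP [V examined] [NP [Det that] [AP [Adj angry] [AP [Adj angry]]] [N editor]] [NP [Det that] [N proof]]]]
The span 'that angry angry paper' is the NP node built by NP → Det AP N.
Its mother is the S built by S → NP VP.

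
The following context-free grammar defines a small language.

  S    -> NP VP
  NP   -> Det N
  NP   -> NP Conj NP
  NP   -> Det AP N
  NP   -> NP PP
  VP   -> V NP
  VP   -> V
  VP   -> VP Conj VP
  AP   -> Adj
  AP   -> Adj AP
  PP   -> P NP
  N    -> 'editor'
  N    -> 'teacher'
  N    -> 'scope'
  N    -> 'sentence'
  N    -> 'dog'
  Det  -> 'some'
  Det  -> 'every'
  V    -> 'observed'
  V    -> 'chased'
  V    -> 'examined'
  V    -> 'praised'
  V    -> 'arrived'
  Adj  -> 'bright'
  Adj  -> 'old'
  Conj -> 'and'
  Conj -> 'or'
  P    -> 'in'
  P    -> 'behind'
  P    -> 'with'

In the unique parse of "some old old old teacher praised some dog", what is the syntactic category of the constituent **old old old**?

[S [NP [Det some] [AP [Adj old] [AP [Adj old] [AP [Adj old]]]] [N teacher]] [VP [V praised] [NP [Det some] [N dog]]]]
The span 'old old old' is the AP node built by AP → Adj AP.

AP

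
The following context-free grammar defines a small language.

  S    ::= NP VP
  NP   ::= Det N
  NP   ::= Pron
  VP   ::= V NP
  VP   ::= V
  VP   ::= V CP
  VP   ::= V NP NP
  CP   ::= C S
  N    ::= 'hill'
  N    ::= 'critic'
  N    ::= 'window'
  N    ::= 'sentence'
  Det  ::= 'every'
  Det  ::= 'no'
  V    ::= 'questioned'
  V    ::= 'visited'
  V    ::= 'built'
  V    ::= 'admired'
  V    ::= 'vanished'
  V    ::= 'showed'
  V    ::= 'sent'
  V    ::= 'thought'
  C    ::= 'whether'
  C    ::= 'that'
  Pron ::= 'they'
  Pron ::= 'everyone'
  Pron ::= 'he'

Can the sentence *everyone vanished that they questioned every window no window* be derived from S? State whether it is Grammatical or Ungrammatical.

Grammatical

[S [NP [Pron everyone]] [VP [V vanished] [CP [C that] [S [NP [Pron they]] [VP [V questioned] [NP [Det every] [N window]] [NP [Det no] [N window]]]]]]]
Each bracket corresponds to one application of a listed rule, so the string is derivable from S.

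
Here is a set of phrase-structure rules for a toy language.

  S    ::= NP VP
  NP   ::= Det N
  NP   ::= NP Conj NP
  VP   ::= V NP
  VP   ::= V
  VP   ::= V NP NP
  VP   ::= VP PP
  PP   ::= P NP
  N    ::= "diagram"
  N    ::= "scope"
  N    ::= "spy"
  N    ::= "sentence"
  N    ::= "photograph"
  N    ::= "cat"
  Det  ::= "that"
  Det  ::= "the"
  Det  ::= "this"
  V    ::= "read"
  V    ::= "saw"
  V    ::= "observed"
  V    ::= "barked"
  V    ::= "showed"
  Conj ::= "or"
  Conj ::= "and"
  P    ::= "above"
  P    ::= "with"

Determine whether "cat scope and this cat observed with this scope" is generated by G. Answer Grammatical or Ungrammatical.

An N word can never sit immediately before an N word in any string this grammar generates, so the substring 'cat scope' rules out a derivation.

Ungrammatical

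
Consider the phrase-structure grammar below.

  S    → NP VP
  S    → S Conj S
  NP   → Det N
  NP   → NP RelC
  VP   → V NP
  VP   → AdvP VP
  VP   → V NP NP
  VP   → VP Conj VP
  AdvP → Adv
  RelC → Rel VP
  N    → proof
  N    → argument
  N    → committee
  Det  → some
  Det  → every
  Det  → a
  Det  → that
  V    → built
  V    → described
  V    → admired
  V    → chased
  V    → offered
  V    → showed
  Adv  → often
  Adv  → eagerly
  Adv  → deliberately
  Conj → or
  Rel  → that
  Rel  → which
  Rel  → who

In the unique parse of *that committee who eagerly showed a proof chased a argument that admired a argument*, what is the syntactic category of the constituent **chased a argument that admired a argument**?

VP

[S [NP [NP [Det that] [N committee]] [RelC [Rel who] [VP [AdvP [Adv eagerly]] [VP [V showed] [NP [Det a] [N proof]]]]]] [VP [V chased] [NP [NP [Det a] [N argument]] [RelC [Rel that] [VP [V admired] [NP [Det a] [N argument]]]]]]]
The span 'chased a argument that admired a argument' is the VP node built by VP → V NP.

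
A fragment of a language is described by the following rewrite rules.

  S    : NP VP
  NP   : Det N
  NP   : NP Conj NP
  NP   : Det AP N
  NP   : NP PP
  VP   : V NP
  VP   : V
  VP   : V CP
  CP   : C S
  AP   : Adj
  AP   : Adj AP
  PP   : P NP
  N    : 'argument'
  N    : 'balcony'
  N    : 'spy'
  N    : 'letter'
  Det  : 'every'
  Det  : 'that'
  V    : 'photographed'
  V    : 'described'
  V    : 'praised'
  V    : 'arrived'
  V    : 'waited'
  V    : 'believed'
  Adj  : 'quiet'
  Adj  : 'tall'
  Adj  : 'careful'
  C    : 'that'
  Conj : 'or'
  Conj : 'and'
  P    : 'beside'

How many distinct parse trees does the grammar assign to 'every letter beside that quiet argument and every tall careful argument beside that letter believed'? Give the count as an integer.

Two of the 5 distinct bracketings:
[S [NP [NP [NP [Det every] [N letter]] [PP [P beside] [NP [Det that] [AP [Adj quiet]] [N argument]]]] [Conj and] [NP [NP [Det every] [AP [Adj tall] [AP [Adj careful]]] [N argument]] [PP [P beside] [NP [Det that] [N letter]]]]] [VP [V believed]]]
[S [NP [NP [Det every] [N letter]] [PP [P beside] [NP [NP [Det that] [AP [Adj quiet]] [N argument]] [Conj and] [NP [NP [Det every] [AP [Adj tall] [AP [Adj careful]]] [N argument]] [PP [P beside] [NP [Det that] [N letter]]]]]]] [VP [V believed]]]
The trees differ in how a recursive rule is bracketed over the same span.

5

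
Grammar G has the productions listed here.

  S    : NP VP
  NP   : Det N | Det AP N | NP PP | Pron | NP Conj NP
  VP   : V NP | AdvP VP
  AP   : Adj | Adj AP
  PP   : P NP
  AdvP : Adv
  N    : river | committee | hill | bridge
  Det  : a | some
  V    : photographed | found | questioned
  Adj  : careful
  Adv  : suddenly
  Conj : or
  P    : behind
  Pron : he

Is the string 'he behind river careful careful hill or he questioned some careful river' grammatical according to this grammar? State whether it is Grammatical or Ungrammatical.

A P word can never sit immediately before an N word in any string this grammar generates, so the substring 'behind river' rules out a derivation.

Ungrammatical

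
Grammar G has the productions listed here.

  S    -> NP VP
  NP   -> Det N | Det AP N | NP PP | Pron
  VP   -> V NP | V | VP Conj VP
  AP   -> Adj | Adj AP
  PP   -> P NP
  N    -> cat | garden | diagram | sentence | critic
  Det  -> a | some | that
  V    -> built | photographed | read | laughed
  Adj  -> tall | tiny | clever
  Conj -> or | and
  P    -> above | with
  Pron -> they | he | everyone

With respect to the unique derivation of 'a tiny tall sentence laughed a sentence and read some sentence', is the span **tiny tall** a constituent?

[S [NP [Det a] [AP [Adj tiny] [AP [Adj tall]]] [N sentence]] [VP [VP [V laughed] [NP [Det a] [N sentence]]] [Conj and] [VP [V read] [NP [Det some] [N sentence]]]]]
The words 'tiny tall' are exhaustively dominated by a single AP node (built by AP → Adj AP), so they form a constituent.

Yes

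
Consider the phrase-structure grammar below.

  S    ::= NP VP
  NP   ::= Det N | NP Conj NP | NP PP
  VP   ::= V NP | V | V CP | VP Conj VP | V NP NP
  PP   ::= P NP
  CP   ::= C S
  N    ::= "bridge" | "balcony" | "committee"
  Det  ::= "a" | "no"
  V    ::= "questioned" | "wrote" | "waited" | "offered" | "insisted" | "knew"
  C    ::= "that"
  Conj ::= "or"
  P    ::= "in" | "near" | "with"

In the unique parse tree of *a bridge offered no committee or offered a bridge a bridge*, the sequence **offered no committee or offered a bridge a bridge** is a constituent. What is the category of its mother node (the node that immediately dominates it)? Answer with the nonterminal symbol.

S

S
  NP
    Det: a
    N: bridge
  VP
    VP
      V: offered
      NP
        Det: no
        N: committee
    Conj: or
    VP
      V: offered
      NP
        Det: a
        N: bridge
      NP
        Det: a
        N: bridge
The span 'offered no committee or offered a bridge a bridge' is the VP node built by VP → VP Conj VP.
Its mother is the S built by S → NP VP.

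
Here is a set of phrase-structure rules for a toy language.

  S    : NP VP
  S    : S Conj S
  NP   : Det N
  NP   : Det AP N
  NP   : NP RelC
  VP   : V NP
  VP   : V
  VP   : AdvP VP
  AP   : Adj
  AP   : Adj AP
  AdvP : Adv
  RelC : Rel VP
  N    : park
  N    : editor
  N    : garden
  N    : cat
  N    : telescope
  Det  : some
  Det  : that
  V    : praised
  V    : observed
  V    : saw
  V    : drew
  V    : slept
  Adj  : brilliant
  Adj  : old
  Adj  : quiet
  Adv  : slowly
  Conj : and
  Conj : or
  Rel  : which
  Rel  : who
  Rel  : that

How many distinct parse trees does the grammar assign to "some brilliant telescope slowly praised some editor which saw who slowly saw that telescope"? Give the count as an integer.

1

[S [NP [Det some] [AP [Adj brilliant]] [N telescope]] [VP [AdvP [Adv slowly]] [VP [V praised] [NP [NP [NP [Det some] [N editor]] [RelC [Rel which] [VP [V saw]]]] [RelC [Rel who] [VP [AdvP [Adv slowly]] [VP [V saw] [NP [Det that] [N telescope]]]]]]]]]
No rule offers an alternative attachment or grouping for any span, so this is the only derivation.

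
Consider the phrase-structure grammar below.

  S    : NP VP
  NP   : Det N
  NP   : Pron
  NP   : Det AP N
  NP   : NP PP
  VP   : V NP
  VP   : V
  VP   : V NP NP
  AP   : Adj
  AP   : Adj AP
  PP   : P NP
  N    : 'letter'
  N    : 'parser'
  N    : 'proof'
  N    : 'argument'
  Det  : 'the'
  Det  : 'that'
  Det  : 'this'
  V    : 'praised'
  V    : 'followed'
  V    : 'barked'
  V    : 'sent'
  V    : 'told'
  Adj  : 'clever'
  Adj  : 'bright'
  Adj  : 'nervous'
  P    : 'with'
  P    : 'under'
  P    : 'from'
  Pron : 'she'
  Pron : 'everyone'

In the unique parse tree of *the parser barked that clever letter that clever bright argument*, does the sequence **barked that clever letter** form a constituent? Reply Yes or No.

No

[S [NP [Det the] [N parser]] [VP [V barked] [NP [Det that] [AP [Adj clever]] [N letter]] [NP [Det that] [AP [Adj clever] [AP [Adj bright]]] [N argument]]]]
The smallest constituent containing 'barked that clever letter' is the VP spanning 'barked that clever letter that clever bright argument'; no single node in the tree dominates exactly the given words.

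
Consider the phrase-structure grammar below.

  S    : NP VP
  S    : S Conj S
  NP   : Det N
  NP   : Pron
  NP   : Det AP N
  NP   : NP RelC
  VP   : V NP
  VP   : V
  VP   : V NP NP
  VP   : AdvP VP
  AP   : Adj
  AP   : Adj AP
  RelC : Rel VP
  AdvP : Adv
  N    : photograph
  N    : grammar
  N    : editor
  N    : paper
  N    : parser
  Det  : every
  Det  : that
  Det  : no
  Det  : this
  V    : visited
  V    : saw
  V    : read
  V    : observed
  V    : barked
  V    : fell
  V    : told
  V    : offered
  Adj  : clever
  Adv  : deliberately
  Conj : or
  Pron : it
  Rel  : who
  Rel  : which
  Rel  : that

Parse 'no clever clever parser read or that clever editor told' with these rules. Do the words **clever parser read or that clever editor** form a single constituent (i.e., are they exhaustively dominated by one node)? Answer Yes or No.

[S [S [NP [Det no] [AP [Adj clever] [AP [Adj clever]]] [N parser]] [VP [V read]]] [Conj or] [S [NP [Det that] [AP [Adj clever]] [N editor]] [VP [V told]]]]
The smallest constituent containing 'clever parser read or that clever editor' is the S spanning 'no clever clever parser read or that clever editor told'; no single node in the tree dominates exactly the given words.

No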